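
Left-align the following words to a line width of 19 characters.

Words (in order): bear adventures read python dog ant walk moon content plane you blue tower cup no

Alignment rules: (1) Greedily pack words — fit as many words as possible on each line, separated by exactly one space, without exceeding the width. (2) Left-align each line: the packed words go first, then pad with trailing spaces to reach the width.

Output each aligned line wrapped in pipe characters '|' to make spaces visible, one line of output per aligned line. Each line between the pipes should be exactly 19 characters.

Answer: |bear adventures    |
|read python dog ant|
|walk moon content  |
|plane you blue     |
|tower cup no       |

Derivation:
Line 1: ['bear', 'adventures'] (min_width=15, slack=4)
Line 2: ['read', 'python', 'dog', 'ant'] (min_width=19, slack=0)
Line 3: ['walk', 'moon', 'content'] (min_width=17, slack=2)
Line 4: ['plane', 'you', 'blue'] (min_width=14, slack=5)
Line 5: ['tower', 'cup', 'no'] (min_width=12, slack=7)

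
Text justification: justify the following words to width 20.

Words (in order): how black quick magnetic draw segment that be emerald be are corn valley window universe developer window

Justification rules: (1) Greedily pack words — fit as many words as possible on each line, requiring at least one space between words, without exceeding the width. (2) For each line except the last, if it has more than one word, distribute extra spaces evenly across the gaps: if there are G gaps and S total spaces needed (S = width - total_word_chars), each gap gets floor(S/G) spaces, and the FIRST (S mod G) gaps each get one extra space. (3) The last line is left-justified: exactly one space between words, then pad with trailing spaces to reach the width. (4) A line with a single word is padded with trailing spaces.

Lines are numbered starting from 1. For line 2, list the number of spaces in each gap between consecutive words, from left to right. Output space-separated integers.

Answer: 8

Derivation:
Line 1: ['how', 'black', 'quick'] (min_width=15, slack=5)
Line 2: ['magnetic', 'draw'] (min_width=13, slack=7)
Line 3: ['segment', 'that', 'be'] (min_width=15, slack=5)
Line 4: ['emerald', 'be', 'are', 'corn'] (min_width=19, slack=1)
Line 5: ['valley', 'window'] (min_width=13, slack=7)
Line 6: ['universe', 'developer'] (min_width=18, slack=2)
Line 7: ['window'] (min_width=6, slack=14)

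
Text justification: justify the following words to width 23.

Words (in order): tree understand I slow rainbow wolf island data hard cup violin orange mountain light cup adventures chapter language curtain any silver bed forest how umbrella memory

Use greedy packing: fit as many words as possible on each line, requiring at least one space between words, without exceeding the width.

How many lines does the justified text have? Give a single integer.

Line 1: ['tree', 'understand', 'I', 'slow'] (min_width=22, slack=1)
Line 2: ['rainbow', 'wolf', 'island'] (min_width=19, slack=4)
Line 3: ['data', 'hard', 'cup', 'violin'] (min_width=20, slack=3)
Line 4: ['orange', 'mountain', 'light'] (min_width=21, slack=2)
Line 5: ['cup', 'adventures', 'chapter'] (min_width=22, slack=1)
Line 6: ['language', 'curtain', 'any'] (min_width=20, slack=3)
Line 7: ['silver', 'bed', 'forest', 'how'] (min_width=21, slack=2)
Line 8: ['umbrella', 'memory'] (min_width=15, slack=8)
Total lines: 8

Answer: 8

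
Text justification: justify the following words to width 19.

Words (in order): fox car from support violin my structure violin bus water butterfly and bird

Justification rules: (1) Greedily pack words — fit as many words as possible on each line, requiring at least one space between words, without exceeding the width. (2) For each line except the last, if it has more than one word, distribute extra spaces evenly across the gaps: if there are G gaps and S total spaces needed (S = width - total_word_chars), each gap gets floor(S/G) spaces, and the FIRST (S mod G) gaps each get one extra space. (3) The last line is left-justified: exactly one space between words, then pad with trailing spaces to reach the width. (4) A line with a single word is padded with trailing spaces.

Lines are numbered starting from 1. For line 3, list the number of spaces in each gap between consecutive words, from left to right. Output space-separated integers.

Line 1: ['fox', 'car', 'from'] (min_width=12, slack=7)
Line 2: ['support', 'violin', 'my'] (min_width=17, slack=2)
Line 3: ['structure', 'violin'] (min_width=16, slack=3)
Line 4: ['bus', 'water', 'butterfly'] (min_width=19, slack=0)
Line 5: ['and', 'bird'] (min_width=8, slack=11)

Answer: 4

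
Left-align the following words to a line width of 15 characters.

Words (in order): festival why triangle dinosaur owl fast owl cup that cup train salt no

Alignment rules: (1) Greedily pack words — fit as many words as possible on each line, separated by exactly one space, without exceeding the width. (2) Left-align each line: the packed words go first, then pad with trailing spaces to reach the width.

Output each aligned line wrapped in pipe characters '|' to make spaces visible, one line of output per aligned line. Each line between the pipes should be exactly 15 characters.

Answer: |festival why   |
|triangle       |
|dinosaur owl   |
|fast owl cup   |
|that cup train |
|salt no        |

Derivation:
Line 1: ['festival', 'why'] (min_width=12, slack=3)
Line 2: ['triangle'] (min_width=8, slack=7)
Line 3: ['dinosaur', 'owl'] (min_width=12, slack=3)
Line 4: ['fast', 'owl', 'cup'] (min_width=12, slack=3)
Line 5: ['that', 'cup', 'train'] (min_width=14, slack=1)
Line 6: ['salt', 'no'] (min_width=7, slack=8)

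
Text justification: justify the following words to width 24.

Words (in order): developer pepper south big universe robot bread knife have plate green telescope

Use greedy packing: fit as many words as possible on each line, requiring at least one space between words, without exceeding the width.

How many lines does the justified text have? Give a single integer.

Answer: 4

Derivation:
Line 1: ['developer', 'pepper', 'south'] (min_width=22, slack=2)
Line 2: ['big', 'universe', 'robot', 'bread'] (min_width=24, slack=0)
Line 3: ['knife', 'have', 'plate', 'green'] (min_width=22, slack=2)
Line 4: ['telescope'] (min_width=9, slack=15)
Total lines: 4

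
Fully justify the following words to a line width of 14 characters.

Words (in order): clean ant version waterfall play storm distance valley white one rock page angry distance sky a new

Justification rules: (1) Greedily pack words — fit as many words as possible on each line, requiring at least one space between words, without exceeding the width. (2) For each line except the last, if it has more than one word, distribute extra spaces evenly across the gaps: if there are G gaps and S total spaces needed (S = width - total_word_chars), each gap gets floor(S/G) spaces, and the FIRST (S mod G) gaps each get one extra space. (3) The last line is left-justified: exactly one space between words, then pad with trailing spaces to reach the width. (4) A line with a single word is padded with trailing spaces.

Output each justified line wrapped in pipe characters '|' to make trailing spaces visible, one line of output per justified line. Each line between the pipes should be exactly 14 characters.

Answer: |clean      ant|
|version       |
|waterfall play|
|storm distance|
|valley   white|
|one  rock page|
|angry distance|
|sky a new     |

Derivation:
Line 1: ['clean', 'ant'] (min_width=9, slack=5)
Line 2: ['version'] (min_width=7, slack=7)
Line 3: ['waterfall', 'play'] (min_width=14, slack=0)
Line 4: ['storm', 'distance'] (min_width=14, slack=0)
Line 5: ['valley', 'white'] (min_width=12, slack=2)
Line 6: ['one', 'rock', 'page'] (min_width=13, slack=1)
Line 7: ['angry', 'distance'] (min_width=14, slack=0)
Line 8: ['sky', 'a', 'new'] (min_width=9, slack=5)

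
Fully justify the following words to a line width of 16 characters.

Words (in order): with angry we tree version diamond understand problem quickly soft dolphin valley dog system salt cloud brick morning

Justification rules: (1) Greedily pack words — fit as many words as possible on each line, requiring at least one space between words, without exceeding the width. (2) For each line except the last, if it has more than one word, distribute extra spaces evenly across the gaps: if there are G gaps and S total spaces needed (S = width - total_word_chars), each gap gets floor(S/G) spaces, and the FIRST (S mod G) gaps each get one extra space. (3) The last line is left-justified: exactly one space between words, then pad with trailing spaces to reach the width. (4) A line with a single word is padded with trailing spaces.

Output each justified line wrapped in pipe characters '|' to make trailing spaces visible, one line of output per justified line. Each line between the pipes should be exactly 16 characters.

Answer: |with   angry  we|
|tree     version|
|diamond         |
|understand      |
|problem  quickly|
|soft     dolphin|
|valley       dog|
|system      salt|
|cloud      brick|
|morning         |

Derivation:
Line 1: ['with', 'angry', 'we'] (min_width=13, slack=3)
Line 2: ['tree', 'version'] (min_width=12, slack=4)
Line 3: ['diamond'] (min_width=7, slack=9)
Line 4: ['understand'] (min_width=10, slack=6)
Line 5: ['problem', 'quickly'] (min_width=15, slack=1)
Line 6: ['soft', 'dolphin'] (min_width=12, slack=4)
Line 7: ['valley', 'dog'] (min_width=10, slack=6)
Line 8: ['system', 'salt'] (min_width=11, slack=5)
Line 9: ['cloud', 'brick'] (min_width=11, slack=5)
Line 10: ['morning'] (min_width=7, slack=9)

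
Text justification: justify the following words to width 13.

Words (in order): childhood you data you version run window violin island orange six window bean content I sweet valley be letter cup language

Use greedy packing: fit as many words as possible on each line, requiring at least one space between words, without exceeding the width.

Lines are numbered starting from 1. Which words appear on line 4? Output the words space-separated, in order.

Line 1: ['childhood', 'you'] (min_width=13, slack=0)
Line 2: ['data', 'you'] (min_width=8, slack=5)
Line 3: ['version', 'run'] (min_width=11, slack=2)
Line 4: ['window', 'violin'] (min_width=13, slack=0)
Line 5: ['island', 'orange'] (min_width=13, slack=0)
Line 6: ['six', 'window'] (min_width=10, slack=3)
Line 7: ['bean', 'content'] (min_width=12, slack=1)
Line 8: ['I', 'sweet'] (min_width=7, slack=6)
Line 9: ['valley', 'be'] (min_width=9, slack=4)
Line 10: ['letter', 'cup'] (min_width=10, slack=3)
Line 11: ['language'] (min_width=8, slack=5)

Answer: window violin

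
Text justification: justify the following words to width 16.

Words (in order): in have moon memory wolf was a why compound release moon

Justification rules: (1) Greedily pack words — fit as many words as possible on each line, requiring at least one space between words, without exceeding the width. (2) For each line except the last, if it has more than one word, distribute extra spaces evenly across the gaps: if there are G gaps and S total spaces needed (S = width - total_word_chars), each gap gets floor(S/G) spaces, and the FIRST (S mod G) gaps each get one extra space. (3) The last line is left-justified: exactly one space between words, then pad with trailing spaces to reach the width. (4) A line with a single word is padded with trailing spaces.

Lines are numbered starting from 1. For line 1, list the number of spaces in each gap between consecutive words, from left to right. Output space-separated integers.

Answer: 3 3

Derivation:
Line 1: ['in', 'have', 'moon'] (min_width=12, slack=4)
Line 2: ['memory', 'wolf', 'was'] (min_width=15, slack=1)
Line 3: ['a', 'why', 'compound'] (min_width=14, slack=2)
Line 4: ['release', 'moon'] (min_width=12, slack=4)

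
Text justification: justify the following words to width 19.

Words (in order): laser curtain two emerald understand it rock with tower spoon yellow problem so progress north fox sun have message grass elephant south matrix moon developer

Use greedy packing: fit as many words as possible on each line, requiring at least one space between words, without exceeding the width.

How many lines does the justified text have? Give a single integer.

Line 1: ['laser', 'curtain', 'two'] (min_width=17, slack=2)
Line 2: ['emerald', 'understand'] (min_width=18, slack=1)
Line 3: ['it', 'rock', 'with', 'tower'] (min_width=18, slack=1)
Line 4: ['spoon', 'yellow'] (min_width=12, slack=7)
Line 5: ['problem', 'so', 'progress'] (min_width=19, slack=0)
Line 6: ['north', 'fox', 'sun', 'have'] (min_width=18, slack=1)
Line 7: ['message', 'grass'] (min_width=13, slack=6)
Line 8: ['elephant', 'south'] (min_width=14, slack=5)
Line 9: ['matrix', 'moon'] (min_width=11, slack=8)
Line 10: ['developer'] (min_width=9, slack=10)
Total lines: 10

Answer: 10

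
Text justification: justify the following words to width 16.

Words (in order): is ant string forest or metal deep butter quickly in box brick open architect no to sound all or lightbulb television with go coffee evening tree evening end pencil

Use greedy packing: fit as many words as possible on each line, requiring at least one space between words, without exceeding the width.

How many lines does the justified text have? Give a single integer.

Answer: 13

Derivation:
Line 1: ['is', 'ant', 'string'] (min_width=13, slack=3)
Line 2: ['forest', 'or', 'metal'] (min_width=15, slack=1)
Line 3: ['deep', 'butter'] (min_width=11, slack=5)
Line 4: ['quickly', 'in', 'box'] (min_width=14, slack=2)
Line 5: ['brick', 'open'] (min_width=10, slack=6)
Line 6: ['architect', 'no', 'to'] (min_width=15, slack=1)
Line 7: ['sound', 'all', 'or'] (min_width=12, slack=4)
Line 8: ['lightbulb'] (min_width=9, slack=7)
Line 9: ['television', 'with'] (min_width=15, slack=1)
Line 10: ['go', 'coffee'] (min_width=9, slack=7)
Line 11: ['evening', 'tree'] (min_width=12, slack=4)
Line 12: ['evening', 'end'] (min_width=11, slack=5)
Line 13: ['pencil'] (min_width=6, slack=10)
Total lines: 13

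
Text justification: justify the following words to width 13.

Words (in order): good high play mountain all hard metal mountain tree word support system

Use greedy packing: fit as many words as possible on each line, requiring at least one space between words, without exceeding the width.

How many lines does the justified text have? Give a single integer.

Answer: 7

Derivation:
Line 1: ['good', 'high'] (min_width=9, slack=4)
Line 2: ['play', 'mountain'] (min_width=13, slack=0)
Line 3: ['all', 'hard'] (min_width=8, slack=5)
Line 4: ['metal'] (min_width=5, slack=8)
Line 5: ['mountain', 'tree'] (min_width=13, slack=0)
Line 6: ['word', 'support'] (min_width=12, slack=1)
Line 7: ['system'] (min_width=6, slack=7)
Total lines: 7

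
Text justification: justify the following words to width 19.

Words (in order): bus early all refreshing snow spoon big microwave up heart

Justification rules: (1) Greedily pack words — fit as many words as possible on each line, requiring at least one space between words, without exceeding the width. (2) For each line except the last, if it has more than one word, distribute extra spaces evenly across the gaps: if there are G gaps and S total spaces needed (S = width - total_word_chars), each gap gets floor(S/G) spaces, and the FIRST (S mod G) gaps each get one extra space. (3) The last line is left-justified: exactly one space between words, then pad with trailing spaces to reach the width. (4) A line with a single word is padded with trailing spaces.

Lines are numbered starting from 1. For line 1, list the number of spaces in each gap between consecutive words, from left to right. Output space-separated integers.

Answer: 4 4

Derivation:
Line 1: ['bus', 'early', 'all'] (min_width=13, slack=6)
Line 2: ['refreshing', 'snow'] (min_width=15, slack=4)
Line 3: ['spoon', 'big', 'microwave'] (min_width=19, slack=0)
Line 4: ['up', 'heart'] (min_width=8, slack=11)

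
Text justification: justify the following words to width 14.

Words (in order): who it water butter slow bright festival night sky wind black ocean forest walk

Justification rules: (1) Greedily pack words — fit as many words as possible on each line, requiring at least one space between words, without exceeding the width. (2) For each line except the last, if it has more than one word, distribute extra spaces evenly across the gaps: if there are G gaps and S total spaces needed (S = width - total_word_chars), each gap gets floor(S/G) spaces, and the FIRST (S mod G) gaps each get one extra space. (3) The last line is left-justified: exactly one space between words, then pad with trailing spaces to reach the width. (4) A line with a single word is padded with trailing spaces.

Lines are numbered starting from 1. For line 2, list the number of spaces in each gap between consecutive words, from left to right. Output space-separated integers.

Answer: 4

Derivation:
Line 1: ['who', 'it', 'water'] (min_width=12, slack=2)
Line 2: ['butter', 'slow'] (min_width=11, slack=3)
Line 3: ['bright'] (min_width=6, slack=8)
Line 4: ['festival', 'night'] (min_width=14, slack=0)
Line 5: ['sky', 'wind', 'black'] (min_width=14, slack=0)
Line 6: ['ocean', 'forest'] (min_width=12, slack=2)
Line 7: ['walk'] (min_width=4, slack=10)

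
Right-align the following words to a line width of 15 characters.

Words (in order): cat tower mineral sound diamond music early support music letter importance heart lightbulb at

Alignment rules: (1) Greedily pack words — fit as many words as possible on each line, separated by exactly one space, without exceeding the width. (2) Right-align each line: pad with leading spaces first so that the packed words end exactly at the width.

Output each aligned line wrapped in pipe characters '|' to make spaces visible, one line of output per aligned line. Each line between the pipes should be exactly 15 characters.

Line 1: ['cat', 'tower'] (min_width=9, slack=6)
Line 2: ['mineral', 'sound'] (min_width=13, slack=2)
Line 3: ['diamond', 'music'] (min_width=13, slack=2)
Line 4: ['early', 'support'] (min_width=13, slack=2)
Line 5: ['music', 'letter'] (min_width=12, slack=3)
Line 6: ['importance'] (min_width=10, slack=5)
Line 7: ['heart', 'lightbulb'] (min_width=15, slack=0)
Line 8: ['at'] (min_width=2, slack=13)

Answer: |      cat tower|
|  mineral sound|
|  diamond music|
|  early support|
|   music letter|
|     importance|
|heart lightbulb|
|             at|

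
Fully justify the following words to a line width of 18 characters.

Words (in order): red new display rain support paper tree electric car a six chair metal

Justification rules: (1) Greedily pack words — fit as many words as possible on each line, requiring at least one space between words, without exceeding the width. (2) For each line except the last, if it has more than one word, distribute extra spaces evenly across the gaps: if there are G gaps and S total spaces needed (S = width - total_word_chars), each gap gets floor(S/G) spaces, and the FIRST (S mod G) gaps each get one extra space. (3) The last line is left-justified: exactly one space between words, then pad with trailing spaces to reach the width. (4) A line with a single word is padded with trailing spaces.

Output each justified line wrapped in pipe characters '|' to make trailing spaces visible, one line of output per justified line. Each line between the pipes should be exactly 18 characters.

Line 1: ['red', 'new', 'display'] (min_width=15, slack=3)
Line 2: ['rain', 'support', 'paper'] (min_width=18, slack=0)
Line 3: ['tree', 'electric', 'car'] (min_width=17, slack=1)
Line 4: ['a', 'six', 'chair', 'metal'] (min_width=17, slack=1)

Answer: |red   new  display|
|rain support paper|
|tree  electric car|
|a six chair metal |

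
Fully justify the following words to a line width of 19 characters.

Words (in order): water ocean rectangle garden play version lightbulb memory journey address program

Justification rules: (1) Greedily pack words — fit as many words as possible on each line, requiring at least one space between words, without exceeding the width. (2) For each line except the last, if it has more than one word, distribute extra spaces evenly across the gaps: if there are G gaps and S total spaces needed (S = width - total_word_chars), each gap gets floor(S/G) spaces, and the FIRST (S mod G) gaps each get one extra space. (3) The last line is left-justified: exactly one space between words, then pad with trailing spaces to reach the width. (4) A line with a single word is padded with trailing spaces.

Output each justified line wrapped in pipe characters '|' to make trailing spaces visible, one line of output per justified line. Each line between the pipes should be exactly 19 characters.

Answer: |water         ocean|
|rectangle    garden|
|play        version|
|lightbulb    memory|
|journey     address|
|program            |

Derivation:
Line 1: ['water', 'ocean'] (min_width=11, slack=8)
Line 2: ['rectangle', 'garden'] (min_width=16, slack=3)
Line 3: ['play', 'version'] (min_width=12, slack=7)
Line 4: ['lightbulb', 'memory'] (min_width=16, slack=3)
Line 5: ['journey', 'address'] (min_width=15, slack=4)
Line 6: ['program'] (min_width=7, slack=12)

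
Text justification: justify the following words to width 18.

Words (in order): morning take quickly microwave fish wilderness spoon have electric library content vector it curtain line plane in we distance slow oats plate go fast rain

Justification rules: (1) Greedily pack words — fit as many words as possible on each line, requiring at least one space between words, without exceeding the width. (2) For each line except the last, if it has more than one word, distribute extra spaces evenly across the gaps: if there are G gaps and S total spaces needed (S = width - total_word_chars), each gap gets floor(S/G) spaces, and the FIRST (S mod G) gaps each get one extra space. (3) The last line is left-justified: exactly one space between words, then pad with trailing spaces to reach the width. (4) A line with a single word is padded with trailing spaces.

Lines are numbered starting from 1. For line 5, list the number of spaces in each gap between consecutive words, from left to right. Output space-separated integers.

Answer: 3

Derivation:
Line 1: ['morning', 'take'] (min_width=12, slack=6)
Line 2: ['quickly', 'microwave'] (min_width=17, slack=1)
Line 3: ['fish', 'wilderness'] (min_width=15, slack=3)
Line 4: ['spoon', 'have'] (min_width=10, slack=8)
Line 5: ['electric', 'library'] (min_width=16, slack=2)
Line 6: ['content', 'vector', 'it'] (min_width=17, slack=1)
Line 7: ['curtain', 'line', 'plane'] (min_width=18, slack=0)
Line 8: ['in', 'we', 'distance'] (min_width=14, slack=4)
Line 9: ['slow', 'oats', 'plate', 'go'] (min_width=18, slack=0)
Line 10: ['fast', 'rain'] (min_width=9, slack=9)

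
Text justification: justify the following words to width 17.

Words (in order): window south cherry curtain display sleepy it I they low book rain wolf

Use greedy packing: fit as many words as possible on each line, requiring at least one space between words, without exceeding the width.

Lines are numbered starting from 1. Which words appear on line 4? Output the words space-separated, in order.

Line 1: ['window', 'south'] (min_width=12, slack=5)
Line 2: ['cherry', 'curtain'] (min_width=14, slack=3)
Line 3: ['display', 'sleepy', 'it'] (min_width=17, slack=0)
Line 4: ['I', 'they', 'low', 'book'] (min_width=15, slack=2)
Line 5: ['rain', 'wolf'] (min_width=9, slack=8)

Answer: I they low book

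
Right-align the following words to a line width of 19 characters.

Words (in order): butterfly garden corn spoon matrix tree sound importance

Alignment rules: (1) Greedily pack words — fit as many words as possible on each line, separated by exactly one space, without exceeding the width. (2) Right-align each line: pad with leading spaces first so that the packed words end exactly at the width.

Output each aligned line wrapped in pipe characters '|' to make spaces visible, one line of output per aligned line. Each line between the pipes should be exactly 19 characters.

Line 1: ['butterfly', 'garden'] (min_width=16, slack=3)
Line 2: ['corn', 'spoon', 'matrix'] (min_width=17, slack=2)
Line 3: ['tree', 'sound'] (min_width=10, slack=9)
Line 4: ['importance'] (min_width=10, slack=9)

Answer: |   butterfly garden|
|  corn spoon matrix|
|         tree sound|
|         importance|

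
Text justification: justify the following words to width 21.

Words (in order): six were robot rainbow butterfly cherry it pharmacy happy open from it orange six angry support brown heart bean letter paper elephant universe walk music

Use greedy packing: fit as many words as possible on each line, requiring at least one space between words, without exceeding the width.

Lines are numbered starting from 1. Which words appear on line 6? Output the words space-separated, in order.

Answer: support brown heart

Derivation:
Line 1: ['six', 'were', 'robot'] (min_width=14, slack=7)
Line 2: ['rainbow', 'butterfly'] (min_width=17, slack=4)
Line 3: ['cherry', 'it', 'pharmacy'] (min_width=18, slack=3)
Line 4: ['happy', 'open', 'from', 'it'] (min_width=18, slack=3)
Line 5: ['orange', 'six', 'angry'] (min_width=16, slack=5)
Line 6: ['support', 'brown', 'heart'] (min_width=19, slack=2)
Line 7: ['bean', 'letter', 'paper'] (min_width=17, slack=4)
Line 8: ['elephant', 'universe'] (min_width=17, slack=4)
Line 9: ['walk', 'music'] (min_width=10, slack=11)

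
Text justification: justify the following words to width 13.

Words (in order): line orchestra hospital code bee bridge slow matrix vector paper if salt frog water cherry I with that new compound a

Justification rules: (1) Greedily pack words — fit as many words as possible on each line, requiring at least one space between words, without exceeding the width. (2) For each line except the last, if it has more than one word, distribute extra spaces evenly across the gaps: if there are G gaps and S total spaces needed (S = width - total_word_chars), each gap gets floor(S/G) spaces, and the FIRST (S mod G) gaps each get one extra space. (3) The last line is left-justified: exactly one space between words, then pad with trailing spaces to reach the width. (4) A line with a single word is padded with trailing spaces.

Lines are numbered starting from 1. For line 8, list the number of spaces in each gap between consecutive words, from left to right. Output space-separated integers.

Line 1: ['line'] (min_width=4, slack=9)
Line 2: ['orchestra'] (min_width=9, slack=4)
Line 3: ['hospital', 'code'] (min_width=13, slack=0)
Line 4: ['bee', 'bridge'] (min_width=10, slack=3)
Line 5: ['slow', 'matrix'] (min_width=11, slack=2)
Line 6: ['vector', 'paper'] (min_width=12, slack=1)
Line 7: ['if', 'salt', 'frog'] (min_width=12, slack=1)
Line 8: ['water', 'cherry'] (min_width=12, slack=1)
Line 9: ['I', 'with', 'that'] (min_width=11, slack=2)
Line 10: ['new', 'compound'] (min_width=12, slack=1)
Line 11: ['a'] (min_width=1, slack=12)

Answer: 2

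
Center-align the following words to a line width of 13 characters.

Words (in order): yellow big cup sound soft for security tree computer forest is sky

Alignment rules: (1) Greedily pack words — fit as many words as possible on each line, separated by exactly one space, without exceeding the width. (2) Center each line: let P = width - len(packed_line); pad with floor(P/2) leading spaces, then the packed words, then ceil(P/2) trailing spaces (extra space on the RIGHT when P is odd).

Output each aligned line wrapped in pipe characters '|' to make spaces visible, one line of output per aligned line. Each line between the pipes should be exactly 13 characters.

Line 1: ['yellow', 'big'] (min_width=10, slack=3)
Line 2: ['cup', 'sound'] (min_width=9, slack=4)
Line 3: ['soft', 'for'] (min_width=8, slack=5)
Line 4: ['security', 'tree'] (min_width=13, slack=0)
Line 5: ['computer'] (min_width=8, slack=5)
Line 6: ['forest', 'is', 'sky'] (min_width=13, slack=0)

Answer: | yellow big  |
|  cup sound  |
|  soft for   |
|security tree|
|  computer   |
|forest is sky|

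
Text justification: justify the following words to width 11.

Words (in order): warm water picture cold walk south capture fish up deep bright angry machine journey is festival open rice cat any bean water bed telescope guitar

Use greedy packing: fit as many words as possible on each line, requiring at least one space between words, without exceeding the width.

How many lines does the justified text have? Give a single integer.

Line 1: ['warm', 'water'] (min_width=10, slack=1)
Line 2: ['picture'] (min_width=7, slack=4)
Line 3: ['cold', 'walk'] (min_width=9, slack=2)
Line 4: ['south'] (min_width=5, slack=6)
Line 5: ['capture'] (min_width=7, slack=4)
Line 6: ['fish', 'up'] (min_width=7, slack=4)
Line 7: ['deep', 'bright'] (min_width=11, slack=0)
Line 8: ['angry'] (min_width=5, slack=6)
Line 9: ['machine'] (min_width=7, slack=4)
Line 10: ['journey', 'is'] (min_width=10, slack=1)
Line 11: ['festival'] (min_width=8, slack=3)
Line 12: ['open', 'rice'] (min_width=9, slack=2)
Line 13: ['cat', 'any'] (min_width=7, slack=4)
Line 14: ['bean', 'water'] (min_width=10, slack=1)
Line 15: ['bed'] (min_width=3, slack=8)
Line 16: ['telescope'] (min_width=9, slack=2)
Line 17: ['guitar'] (min_width=6, slack=5)
Total lines: 17

Answer: 17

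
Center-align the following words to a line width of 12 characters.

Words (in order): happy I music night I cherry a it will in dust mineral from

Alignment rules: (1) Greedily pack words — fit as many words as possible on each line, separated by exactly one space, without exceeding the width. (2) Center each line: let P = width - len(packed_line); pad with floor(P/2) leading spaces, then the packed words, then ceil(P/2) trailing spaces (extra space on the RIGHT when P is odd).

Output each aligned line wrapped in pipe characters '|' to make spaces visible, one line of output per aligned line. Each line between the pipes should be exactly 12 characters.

Line 1: ['happy', 'I'] (min_width=7, slack=5)
Line 2: ['music', 'night'] (min_width=11, slack=1)
Line 3: ['I', 'cherry', 'a'] (min_width=10, slack=2)
Line 4: ['it', 'will', 'in'] (min_width=10, slack=2)
Line 5: ['dust', 'mineral'] (min_width=12, slack=0)
Line 6: ['from'] (min_width=4, slack=8)

Answer: |  happy I   |
|music night |
| I cherry a |
| it will in |
|dust mineral|
|    from    |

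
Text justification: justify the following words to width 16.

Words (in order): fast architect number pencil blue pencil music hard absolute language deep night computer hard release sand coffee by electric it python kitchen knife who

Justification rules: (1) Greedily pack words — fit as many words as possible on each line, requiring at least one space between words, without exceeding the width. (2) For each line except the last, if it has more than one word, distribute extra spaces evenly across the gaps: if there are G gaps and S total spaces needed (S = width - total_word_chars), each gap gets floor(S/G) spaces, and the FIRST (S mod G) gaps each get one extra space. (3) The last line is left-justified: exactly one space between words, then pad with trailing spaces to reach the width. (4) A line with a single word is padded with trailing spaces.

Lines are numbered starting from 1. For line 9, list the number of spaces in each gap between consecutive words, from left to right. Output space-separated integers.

Answer: 2 2

Derivation:
Line 1: ['fast', 'architect'] (min_width=14, slack=2)
Line 2: ['number', 'pencil'] (min_width=13, slack=3)
Line 3: ['blue', 'pencil'] (min_width=11, slack=5)
Line 4: ['music', 'hard'] (min_width=10, slack=6)
Line 5: ['absolute'] (min_width=8, slack=8)
Line 6: ['language', 'deep'] (min_width=13, slack=3)
Line 7: ['night', 'computer'] (min_width=14, slack=2)
Line 8: ['hard', 'release'] (min_width=12, slack=4)
Line 9: ['sand', 'coffee', 'by'] (min_width=14, slack=2)
Line 10: ['electric', 'it'] (min_width=11, slack=5)
Line 11: ['python', 'kitchen'] (min_width=14, slack=2)
Line 12: ['knife', 'who'] (min_width=9, slack=7)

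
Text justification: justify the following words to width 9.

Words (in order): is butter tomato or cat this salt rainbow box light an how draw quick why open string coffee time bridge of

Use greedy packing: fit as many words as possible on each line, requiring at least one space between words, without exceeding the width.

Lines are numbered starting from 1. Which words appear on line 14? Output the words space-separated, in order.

Line 1: ['is', 'butter'] (min_width=9, slack=0)
Line 2: ['tomato', 'or'] (min_width=9, slack=0)
Line 3: ['cat', 'this'] (min_width=8, slack=1)
Line 4: ['salt'] (min_width=4, slack=5)
Line 5: ['rainbow'] (min_width=7, slack=2)
Line 6: ['box', 'light'] (min_width=9, slack=0)
Line 7: ['an', 'how'] (min_width=6, slack=3)
Line 8: ['draw'] (min_width=4, slack=5)
Line 9: ['quick', 'why'] (min_width=9, slack=0)
Line 10: ['open'] (min_width=4, slack=5)
Line 11: ['string'] (min_width=6, slack=3)
Line 12: ['coffee'] (min_width=6, slack=3)
Line 13: ['time'] (min_width=4, slack=5)
Line 14: ['bridge', 'of'] (min_width=9, slack=0)

Answer: bridge of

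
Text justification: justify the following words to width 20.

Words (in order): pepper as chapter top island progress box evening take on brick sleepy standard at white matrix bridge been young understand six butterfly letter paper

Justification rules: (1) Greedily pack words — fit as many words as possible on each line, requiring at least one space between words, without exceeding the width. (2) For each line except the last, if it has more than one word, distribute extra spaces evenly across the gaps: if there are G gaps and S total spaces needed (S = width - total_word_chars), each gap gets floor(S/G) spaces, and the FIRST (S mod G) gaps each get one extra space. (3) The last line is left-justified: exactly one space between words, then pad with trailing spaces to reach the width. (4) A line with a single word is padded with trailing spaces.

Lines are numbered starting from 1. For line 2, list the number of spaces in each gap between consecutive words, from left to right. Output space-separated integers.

Line 1: ['pepper', 'as', 'chapter'] (min_width=17, slack=3)
Line 2: ['top', 'island', 'progress'] (min_width=19, slack=1)
Line 3: ['box', 'evening', 'take', 'on'] (min_width=19, slack=1)
Line 4: ['brick', 'sleepy'] (min_width=12, slack=8)
Line 5: ['standard', 'at', 'white'] (min_width=17, slack=3)
Line 6: ['matrix', 'bridge', 'been'] (min_width=18, slack=2)
Line 7: ['young', 'understand', 'six'] (min_width=20, slack=0)
Line 8: ['butterfly', 'letter'] (min_width=16, slack=4)
Line 9: ['paper'] (min_width=5, slack=15)

Answer: 2 1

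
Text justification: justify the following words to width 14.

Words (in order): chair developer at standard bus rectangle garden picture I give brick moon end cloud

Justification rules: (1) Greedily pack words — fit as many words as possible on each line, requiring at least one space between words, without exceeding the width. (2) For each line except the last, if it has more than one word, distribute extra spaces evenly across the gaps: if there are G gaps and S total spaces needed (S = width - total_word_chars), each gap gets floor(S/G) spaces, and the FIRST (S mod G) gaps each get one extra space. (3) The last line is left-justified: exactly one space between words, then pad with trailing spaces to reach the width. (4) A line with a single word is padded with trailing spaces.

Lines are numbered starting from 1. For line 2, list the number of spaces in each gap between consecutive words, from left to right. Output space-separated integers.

Answer: 3

Derivation:
Line 1: ['chair'] (min_width=5, slack=9)
Line 2: ['developer', 'at'] (min_width=12, slack=2)
Line 3: ['standard', 'bus'] (min_width=12, slack=2)
Line 4: ['rectangle'] (min_width=9, slack=5)
Line 5: ['garden', 'picture'] (min_width=14, slack=0)
Line 6: ['I', 'give', 'brick'] (min_width=12, slack=2)
Line 7: ['moon', 'end', 'cloud'] (min_width=14, slack=0)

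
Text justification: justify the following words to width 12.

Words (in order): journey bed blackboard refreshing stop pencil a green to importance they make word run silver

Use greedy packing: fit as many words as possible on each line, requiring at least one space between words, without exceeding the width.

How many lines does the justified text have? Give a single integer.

Line 1: ['journey', 'bed'] (min_width=11, slack=1)
Line 2: ['blackboard'] (min_width=10, slack=2)
Line 3: ['refreshing'] (min_width=10, slack=2)
Line 4: ['stop', 'pencil'] (min_width=11, slack=1)
Line 5: ['a', 'green', 'to'] (min_width=10, slack=2)
Line 6: ['importance'] (min_width=10, slack=2)
Line 7: ['they', 'make'] (min_width=9, slack=3)
Line 8: ['word', 'run'] (min_width=8, slack=4)
Line 9: ['silver'] (min_width=6, slack=6)
Total lines: 9

Answer: 9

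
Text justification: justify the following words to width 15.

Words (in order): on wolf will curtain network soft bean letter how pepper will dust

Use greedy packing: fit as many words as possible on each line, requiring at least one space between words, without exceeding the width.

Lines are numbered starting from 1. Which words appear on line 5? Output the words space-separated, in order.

Line 1: ['on', 'wolf', 'will'] (min_width=12, slack=3)
Line 2: ['curtain', 'network'] (min_width=15, slack=0)
Line 3: ['soft', 'bean'] (min_width=9, slack=6)
Line 4: ['letter', 'how'] (min_width=10, slack=5)
Line 5: ['pepper', 'will'] (min_width=11, slack=4)
Line 6: ['dust'] (min_width=4, slack=11)

Answer: pepper will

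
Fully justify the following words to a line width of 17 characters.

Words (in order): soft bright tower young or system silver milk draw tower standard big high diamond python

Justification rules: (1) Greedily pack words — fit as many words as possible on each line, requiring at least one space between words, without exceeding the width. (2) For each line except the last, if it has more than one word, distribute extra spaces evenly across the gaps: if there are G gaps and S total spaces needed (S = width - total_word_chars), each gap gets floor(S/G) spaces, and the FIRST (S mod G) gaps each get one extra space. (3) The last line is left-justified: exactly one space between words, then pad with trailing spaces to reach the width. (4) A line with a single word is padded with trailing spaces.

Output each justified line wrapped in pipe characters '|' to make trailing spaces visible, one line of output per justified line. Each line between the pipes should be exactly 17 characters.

Answer: |soft bright tower|
|young  or  system|
|silver  milk draw|
|tower    standard|
|big  high diamond|
|python           |

Derivation:
Line 1: ['soft', 'bright', 'tower'] (min_width=17, slack=0)
Line 2: ['young', 'or', 'system'] (min_width=15, slack=2)
Line 3: ['silver', 'milk', 'draw'] (min_width=16, slack=1)
Line 4: ['tower', 'standard'] (min_width=14, slack=3)
Line 5: ['big', 'high', 'diamond'] (min_width=16, slack=1)
Line 6: ['python'] (min_width=6, slack=11)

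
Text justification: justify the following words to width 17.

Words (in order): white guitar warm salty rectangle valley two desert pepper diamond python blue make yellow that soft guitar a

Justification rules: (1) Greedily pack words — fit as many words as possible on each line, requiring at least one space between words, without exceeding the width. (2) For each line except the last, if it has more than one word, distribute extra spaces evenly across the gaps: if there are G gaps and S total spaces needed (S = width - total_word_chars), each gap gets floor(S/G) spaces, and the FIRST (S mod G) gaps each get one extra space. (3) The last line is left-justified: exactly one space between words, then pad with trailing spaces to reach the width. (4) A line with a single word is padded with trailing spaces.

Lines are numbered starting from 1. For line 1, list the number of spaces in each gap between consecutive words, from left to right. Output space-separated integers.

Line 1: ['white', 'guitar', 'warm'] (min_width=17, slack=0)
Line 2: ['salty', 'rectangle'] (min_width=15, slack=2)
Line 3: ['valley', 'two', 'desert'] (min_width=17, slack=0)
Line 4: ['pepper', 'diamond'] (min_width=14, slack=3)
Line 5: ['python', 'blue', 'make'] (min_width=16, slack=1)
Line 6: ['yellow', 'that', 'soft'] (min_width=16, slack=1)
Line 7: ['guitar', 'a'] (min_width=8, slack=9)

Answer: 1 1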